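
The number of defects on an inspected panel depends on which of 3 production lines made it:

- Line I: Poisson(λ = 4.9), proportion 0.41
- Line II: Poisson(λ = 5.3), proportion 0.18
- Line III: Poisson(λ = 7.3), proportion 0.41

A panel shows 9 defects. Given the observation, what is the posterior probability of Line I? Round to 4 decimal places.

By Bayes' theorem, P(k | x) = π_k f_k(x) / Σ_j π_j f_j(x).
Component likelihoods at x = 9 defects:
  f_I = 0.0334163
  f_II = 0.0453899
  f_III = 0.109596
Unnormalised posteriors:
  π_I·f_I = 0.41 × 0.0334163 = 0.0137007
  π_II·f_II = 0.18 × 0.0453899 = 0.00817018
  π_III·f_III = 0.41 × 0.109596 = 0.0449342
Denominator: 0.0137007 + 0.00817018 + 0.0449342 = 0.0668051
P(Line I | 9 defects) ≈ 0.2051

0.2051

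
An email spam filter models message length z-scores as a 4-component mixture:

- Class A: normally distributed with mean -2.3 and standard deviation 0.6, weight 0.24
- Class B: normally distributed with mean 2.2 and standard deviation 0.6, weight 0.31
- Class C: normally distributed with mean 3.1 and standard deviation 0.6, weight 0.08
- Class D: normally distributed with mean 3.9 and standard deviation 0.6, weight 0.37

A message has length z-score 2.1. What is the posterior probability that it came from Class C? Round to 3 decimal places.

0.060

Posterior ∝ prior × likelihood, so P(k | x) ∝ w_k f_k(x); normalise over all components.
Normal densities:
  p_A = (1/(0.6·√(2π)))·exp(−(2.1−-2.3)²/(2·0.6²)) = 0.664904·exp(-26.88889) = 1.39657e-12
  p_B = (1/(0.6·√(2π)))·exp(−(2.1−2.2)²/(2·0.6²)) = 0.664904·exp(-0.01389) = 0.655733
  p_C = (1/(0.6·√(2π)))·exp(−(2.1−3.1)²/(2·0.6²)) = 0.664904·exp(-1.38889) = 0.165795
  p_D = (1/(0.6·√(2π)))·exp(−(2.1−3.9)²/(2·0.6²)) = 0.664904·exp(-4.50000) = 0.00738641
Prior × likelihood for each component:
  w_A·p_A = 0.24 × 1.39657e-12 = 3.35177e-13
  w_B·p_B = 0.31 × 0.655733 = 0.203277
  w_C·p_C = 0.08 × 0.165795 = 0.0132636
  w_D·p_D = 0.37 × 0.00738641 = 0.00273297
Sum: 3.35177e-13 + 0.203277 + 0.0132636 + 0.00273297 = 0.219274
P(Class C | the observation) = 0.0132636 / 0.219274 ≈ 0.060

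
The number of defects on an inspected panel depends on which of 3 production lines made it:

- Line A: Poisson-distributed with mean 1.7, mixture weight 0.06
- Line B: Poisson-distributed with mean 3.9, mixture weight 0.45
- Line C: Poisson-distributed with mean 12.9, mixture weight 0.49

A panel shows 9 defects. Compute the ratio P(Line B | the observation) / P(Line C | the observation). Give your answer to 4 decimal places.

Posterior odds = (P(Z=i) f_i(x)) / (P(Z=j) f_j(x)); the normalising sum cancels.
Evaluate each component's likelihood at the observed value:
  p_A = e^(−1.7)·1.7^9/9! = 5.97003e-05
  p_B = e^(−3.9)·3.9^9/9! = 0.0116431
  p_C = e^(−12.9)·12.9^9/9! = 0.0680998
Odds = (0.45/0.49) × (0.0116431/0.0680998) = 0.918367 × 0.170972 ≈ 0.1570

0.1570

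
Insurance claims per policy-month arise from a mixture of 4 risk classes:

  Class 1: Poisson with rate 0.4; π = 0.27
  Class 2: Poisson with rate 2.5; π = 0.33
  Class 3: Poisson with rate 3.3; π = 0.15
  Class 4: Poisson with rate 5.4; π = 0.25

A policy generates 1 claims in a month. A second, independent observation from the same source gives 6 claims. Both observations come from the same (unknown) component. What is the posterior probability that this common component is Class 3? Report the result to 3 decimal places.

The responsibility of component k is P(Z=k) f_k(x) divided by Σ_j P(Z=j) f_j(x).
Since both observations come from the same component, the likelihood for component k is f_k(x₁)·f_k(x₂).
  f_1 = [0.268128] × [3.81338e-06] = 1.02247e-06
  f_2 = [0.205212] × [0.0278337] = 0.00571183
  f_3 = [0.121714] × [0.0661575] = 0.00805233
  f_4 = [0.0243895] × [0.155539] = 0.00379353
Weight by the priors:
  P(Z=1)·f_1 = 0.27 × 1.02247e-06 = 2.76068e-07
  P(Z=2)·f_2 = 0.33 × 0.00571183 = 0.0018849
  P(Z=3)·f_3 = 0.15 × 0.00805233 = 0.00120785
  P(Z=4)·f_4 = 0.25 × 0.00379353 = 0.000948382
Marginal: 2.76068e-07 + 0.0018849 + 0.00120785 + 0.000948382 = 0.00404141
P(Class 3 | data) ≈ 0.299

0.299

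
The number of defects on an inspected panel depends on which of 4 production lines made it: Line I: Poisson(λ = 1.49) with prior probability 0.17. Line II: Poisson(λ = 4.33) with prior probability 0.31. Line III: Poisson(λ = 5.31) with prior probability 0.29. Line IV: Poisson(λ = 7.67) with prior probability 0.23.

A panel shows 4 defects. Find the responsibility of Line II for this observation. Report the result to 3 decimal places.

0.458

P(component k | x) = π_k·f_k(x) / marginal(x), where marginal(x) = Σ_j π_j·f_j(x).
Component likelihoods at x = 4 defects:
  L_I = e^(−1.49)·1.49^4/4! = 0.0462844
  L_II = e^(−4.33)·4.33^4/4! = 0.192861
  L_III = e^(−5.31)·5.31^4/4! = 0.163705
  L_IV = e^(−7.67)·7.67^4/4! = 0.0672871
Weight by the priors:
  π_I·L_I = 0.17 × 0.0462844 = 0.00786836
  π_II·L_II = 0.31 × 0.192861 = 0.059787
  π_III·L_III = 0.29 × 0.163705 = 0.0474746
  π_IV·L_IV = 0.23 × 0.0672871 = 0.015476
Denominator: 0.00786836 + 0.059787 + 0.0474746 + 0.015476 = 0.130606
So the posterior for Line II is 0.059787 / 0.130606 ≈ 0.458.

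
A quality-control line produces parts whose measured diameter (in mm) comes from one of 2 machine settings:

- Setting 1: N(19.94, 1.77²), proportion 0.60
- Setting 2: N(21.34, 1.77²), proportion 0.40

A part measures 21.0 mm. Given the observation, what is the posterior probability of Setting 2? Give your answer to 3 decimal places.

0.439

P(component k | x) = P(Z=k)·f_k(x) / marginal(x), where marginal(x) = Σ_j P(Z=j)·f_j(x).
Component likelihoods at x = 21.0 mm:
  p_1 = (1/(1.77·√(2π)))·exp(−(21.0−19.94)²/(2·1.77²)) = 0.225391·exp(-0.17932) = 0.18839
  p_2 = (1/(1.77·√(2π)))·exp(−(21.0−21.34)²/(2·1.77²)) = 0.225391·exp(-0.01845) = 0.221271
Prior × likelihood for each component:
  P(Z=1)·p_1 = 0.60 × 0.18839 = 0.113034
  P(Z=2)·p_2 = 0.40 × 0.221271 = 0.0885084
Evidence: 0.113034 + 0.0885084 = 0.201542
Responsibility of Setting 2: 0.0885084 / 0.201542 ≈ 0.439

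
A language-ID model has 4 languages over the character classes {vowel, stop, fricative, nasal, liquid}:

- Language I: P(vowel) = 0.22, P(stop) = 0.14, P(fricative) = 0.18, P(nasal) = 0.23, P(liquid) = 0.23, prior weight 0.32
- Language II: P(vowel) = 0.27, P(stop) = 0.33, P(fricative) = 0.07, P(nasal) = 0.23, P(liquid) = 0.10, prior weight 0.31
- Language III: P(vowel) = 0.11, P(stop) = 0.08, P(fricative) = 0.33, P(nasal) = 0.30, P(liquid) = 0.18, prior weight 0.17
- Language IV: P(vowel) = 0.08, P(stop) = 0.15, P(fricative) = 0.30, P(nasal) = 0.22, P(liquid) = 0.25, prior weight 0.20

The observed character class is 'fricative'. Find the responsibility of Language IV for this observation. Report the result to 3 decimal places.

0.307

Apply Bayes' rule: the posterior for each component is proportional to its prior times its likelihood at x.
Component likelihoods at x = 'fricative':
  L_I = 0.18
  L_II = 0.07
  L_III = 0.33
  L_IV = 0.3
Weight by the priors:
  P(Z=I)·L_I = 0.32 × 0.18 = 0.0576
  P(Z=II)·L_II = 0.31 × 0.07 = 0.0217
  P(Z=III)·L_III = 0.17 × 0.33 = 0.0561
  P(Z=IV)·L_IV = 0.20 × 0.3 = 0.06
Sum: 0.0576 + 0.0217 + 0.0561 + 0.06 = 0.1954
Responsibility of Language IV: 0.06 / 0.1954 ≈ 0.307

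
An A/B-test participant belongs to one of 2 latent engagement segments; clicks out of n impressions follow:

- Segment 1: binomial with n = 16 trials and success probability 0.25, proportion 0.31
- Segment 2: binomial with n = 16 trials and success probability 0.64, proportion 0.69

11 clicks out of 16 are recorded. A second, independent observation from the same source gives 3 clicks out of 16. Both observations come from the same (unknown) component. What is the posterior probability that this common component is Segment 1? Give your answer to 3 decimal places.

0.321

Posterior ∝ prior × likelihood, so P(k | x) ∝ P(Z=k) f_k(x); normalise over all components.
Since both observations come from the same component, the likelihood for component k is f_k(x₁)·f_k(x₂).
  L_1 = [0.000247132] × [0.207876] = 5.13728e-05
  L_2 = [0.194883] × [0.000250415] = 4.88017e-05
Multiply by the mixture weights:
  P(Z=1)·L_1 = 0.31 × 5.13728e-05 = 1.59256e-05
  P(Z=2)·L_2 = 0.69 × 4.88017e-05 = 3.36732e-05
Normaliser: 1.59256e-05 + 3.36732e-05 = 4.95988e-05
Responsibility of Segment 1: 1.59256e-05 / 4.95988e-05 ≈ 0.321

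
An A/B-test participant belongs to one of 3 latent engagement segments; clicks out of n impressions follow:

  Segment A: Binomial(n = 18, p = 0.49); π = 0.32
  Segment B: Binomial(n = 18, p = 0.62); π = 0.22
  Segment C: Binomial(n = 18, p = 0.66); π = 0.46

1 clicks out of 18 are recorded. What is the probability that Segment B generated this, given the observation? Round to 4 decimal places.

0.0058

Posterior ∝ prior × likelihood, so P(k | x) ∝ π_k f_k(x); normalise over all components.
Component likelihoods at x = 1 clicks out of 18:
  p_A = 9.4224e-05
  p_B = 8.01651e-07
  p_C = 1.28813e-07
Prior × likelihood for each component:
  π_A·p_A = 0.32 × 9.4224e-05 = 3.01517e-05
  π_B·p_B = 0.22 × 8.01651e-07 = 1.76363e-07
  π_C·p_C = 0.46 × 1.28813e-07 = 5.92538e-08
Evidence: 3.01517e-05 + 1.76363e-07 + 5.92538e-08 = 3.03873e-05
So the posterior for Segment B is 1.76363e-07 / 3.03873e-05 ≈ 0.0058.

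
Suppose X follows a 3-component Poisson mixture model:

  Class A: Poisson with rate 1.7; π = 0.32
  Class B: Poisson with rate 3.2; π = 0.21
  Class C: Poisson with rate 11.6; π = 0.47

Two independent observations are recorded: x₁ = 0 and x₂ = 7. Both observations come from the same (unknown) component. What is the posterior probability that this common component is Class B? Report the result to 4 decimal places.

0.7318

Posterior ∝ prior × likelihood, so P(k | x) ∝ π_k f_k(x); normalise over all components.
Since both observations come from the same component, the likelihood for component k is f_k(x₁)·f_k(x₂).
  f_A = [e^(−1.7)·1.7^0/0! = 0.182684] × [0.00148734] = 0.000271713
  f_B = [e^(−3.2)·3.2^0/0! = 0.0407622] × [0.0277893] = 0.00113275
  f_C = [e^(−11.6)·11.6^0/0! = 9.16609e-06] × [0.0513996] = 4.71133e-07
Prior × likelihood for each component:
  π_A·f_A = 0.32 × 0.000271713 = 8.69482e-05
  π_B·f_B = 0.21 × 0.00113275 = 0.000237878
  π_C·f_C = 0.47 × 4.71133e-07 = 2.21432e-07
Evidence: 8.69482e-05 + 0.000237878 + 2.21432e-07 = 0.000325047
P(Class B | data) = 0.000237878 / 0.000325047 ≈ 0.7318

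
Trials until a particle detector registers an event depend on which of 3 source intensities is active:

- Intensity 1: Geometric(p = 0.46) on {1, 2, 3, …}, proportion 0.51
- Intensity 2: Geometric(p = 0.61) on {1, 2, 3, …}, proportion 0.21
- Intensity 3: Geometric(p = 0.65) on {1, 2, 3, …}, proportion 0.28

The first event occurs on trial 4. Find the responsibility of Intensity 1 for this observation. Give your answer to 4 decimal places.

The responsibility of component k is w_k f_k(x) divided by Σ_j w_j f_j(x).
Evaluate each component's likelihood at the observed value:
  L_1 = 0.0724334
  L_2 = 0.0361846
  L_3 = 0.0278687
Multiply by the mixture weights:
  w_1·L_1 = 0.51 × 0.0724334 = 0.0369411
  w_2·L_2 = 0.21 × 0.0361846 = 0.00759876
  w_3·L_3 = 0.28 × 0.0278687 = 0.00780325
Denominator: 0.0369411 + 0.00759876 + 0.00780325 = 0.0523431
P(Intensity 1 | data) = 0.0369411 / 0.0523431 ≈ 0.7057

0.7057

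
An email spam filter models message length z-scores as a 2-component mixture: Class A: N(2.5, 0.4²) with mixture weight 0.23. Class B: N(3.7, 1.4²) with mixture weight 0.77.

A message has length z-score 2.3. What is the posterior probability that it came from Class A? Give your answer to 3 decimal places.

0.603

Apply Bayes' rule: the posterior for each component is proportional to its prior times its likelihood at x.
Normal densities:
  L_A = 0.880163
  L_B = 0.172836
Multiply by the mixture weights:
  π_A·L_A = 0.23 × 0.880163 = 0.202438
  π_B·L_B = 0.77 × 0.172836 = 0.133084
Marginal: 0.202438 + 0.133084 = 0.335521
P(Class A | the observation) ≈ 0.603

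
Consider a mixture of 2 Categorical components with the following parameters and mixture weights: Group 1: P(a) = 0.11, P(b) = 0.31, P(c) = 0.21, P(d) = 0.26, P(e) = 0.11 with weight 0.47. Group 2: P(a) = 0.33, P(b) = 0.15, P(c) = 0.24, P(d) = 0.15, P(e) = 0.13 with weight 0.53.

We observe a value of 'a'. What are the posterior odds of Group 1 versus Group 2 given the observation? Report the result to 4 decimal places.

Posterior odds = (P(Z=i) f_i(x)) / (P(Z=j) f_j(x)); the normalising sum cancels.
Categorical probabilities:
  L_1 = P(a | comp) = 0.11
  L_2 = P(a | comp) = 0.33
Odds = (0.47/0.53) × (0.11/0.33) = 0.886792 × 0.333333 ≈ 0.2956

0.2956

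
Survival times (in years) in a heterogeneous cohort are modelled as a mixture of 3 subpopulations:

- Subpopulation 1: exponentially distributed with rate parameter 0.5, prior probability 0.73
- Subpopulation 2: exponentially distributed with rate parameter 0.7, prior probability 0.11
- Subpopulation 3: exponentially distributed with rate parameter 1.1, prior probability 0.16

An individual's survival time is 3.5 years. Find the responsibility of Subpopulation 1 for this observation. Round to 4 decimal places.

By Bayes' theorem, P(k | x) = π_k f_k(x) / Σ_j π_j f_j(x).
Evaluate each component's likelihood at the observed value:
  p_1 = 0.086887
  p_2 = 0.0604055
  p_3 = 0.0234077
Prior × likelihood for each component:
  π_1·p_1 = 0.73 × 0.086887 = 0.0634275
  π_2·p_2 = 0.11 × 0.0604055 = 0.00664461
  π_3·p_3 = 0.16 × 0.0234077 = 0.00374523
Sum: 0.0634275 + 0.00664461 + 0.00374523 = 0.0738173
So the posterior for Subpopulation 1 is 0.0634275 / 0.0738173 ≈ 0.8592.

0.8592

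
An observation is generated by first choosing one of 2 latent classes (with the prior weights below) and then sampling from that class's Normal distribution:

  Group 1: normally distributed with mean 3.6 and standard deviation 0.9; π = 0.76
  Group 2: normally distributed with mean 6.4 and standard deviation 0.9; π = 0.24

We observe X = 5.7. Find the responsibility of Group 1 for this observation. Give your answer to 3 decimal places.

0.220

Apply Bayes' rule: the posterior for each component is proportional to its prior times its likelihood at x.
Component likelihoods at x = 5.7:
  p_1 = (1/(0.9·√(2π)))·exp(−(5.7−3.6)²/(2·0.9²)) = 0.443269·exp(-2.72222) = 0.0291354
  p_2 = (1/(0.9·√(2π)))·exp(−(5.7−6.4)²/(2·0.9²)) = 0.443269·exp(-0.30247) = 0.327572
Weight by the priors:
  w_1·p_1 = 0.76 × 0.0291354 = 0.0221429
  w_2·p_2 = 0.24 × 0.327572 = 0.0786173
Normaliser: 0.0221429 + 0.0786173 = 0.10076
P(Group 1 | x) = 0.0221429 / 0.10076 ≈ 0.220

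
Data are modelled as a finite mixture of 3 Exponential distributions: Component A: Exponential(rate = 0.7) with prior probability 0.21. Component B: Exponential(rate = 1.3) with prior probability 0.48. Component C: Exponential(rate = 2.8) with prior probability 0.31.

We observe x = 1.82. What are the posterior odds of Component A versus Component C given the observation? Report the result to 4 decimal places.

Posterior odds = (π_i f_i(x)) / (π_j f_j(x)); the normalising sum cancels.
Component likelihoods at x = 1.82:
  f_A = 0.7·e^(−0.7·1.82) = 0.7·e^(−1.2740) = 0.195797
  f_B = 1.3·e^(−1.3·1.82) = 1.3·e^(−2.3660) = 0.122012
  f_C = 2.8·e^(−2.8·1.82) = 2.8·e^(−5.0960) = 0.0171393
Odds = (0.21/0.31) × (0.195797/0.0171393) = 0.677419 × 11.4239 ≈ 7.7388

7.7388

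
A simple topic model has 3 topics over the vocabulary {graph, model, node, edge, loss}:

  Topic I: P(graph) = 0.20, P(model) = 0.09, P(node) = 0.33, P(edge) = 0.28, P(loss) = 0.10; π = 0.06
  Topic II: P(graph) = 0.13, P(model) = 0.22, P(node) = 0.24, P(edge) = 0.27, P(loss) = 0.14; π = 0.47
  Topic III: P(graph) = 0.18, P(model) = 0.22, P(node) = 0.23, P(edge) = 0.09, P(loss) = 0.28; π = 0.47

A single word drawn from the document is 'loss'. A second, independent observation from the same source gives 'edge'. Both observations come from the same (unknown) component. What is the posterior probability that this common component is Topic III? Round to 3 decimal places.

0.379

Posterior ∝ prior × likelihood, so P(k | x) ∝ π_k f_k(x); normalise over all components.
Since both observations come from the same component, the likelihood for component k is f_k(x₁)·f_k(x₂).
  f_I = [P(loss | comp) = 0.10] × [0.28] = 0.028
  f_II = [P(loss | comp) = 0.14] × [0.27] = 0.0378
  f_III = [P(loss | comp) = 0.28] × [0.09] = 0.0252
Multiply by the mixture weights:
  π_I·f_I = 0.06 × 0.028 = 0.00168
  π_II·f_II = 0.47 × 0.0378 = 0.017766
  π_III·f_III = 0.47 × 0.0252 = 0.011844
Marginal: 0.00168 + 0.017766 + 0.011844 = 0.03129
Responsibility of Topic III: 0.011844 / 0.03129 ≈ 0.379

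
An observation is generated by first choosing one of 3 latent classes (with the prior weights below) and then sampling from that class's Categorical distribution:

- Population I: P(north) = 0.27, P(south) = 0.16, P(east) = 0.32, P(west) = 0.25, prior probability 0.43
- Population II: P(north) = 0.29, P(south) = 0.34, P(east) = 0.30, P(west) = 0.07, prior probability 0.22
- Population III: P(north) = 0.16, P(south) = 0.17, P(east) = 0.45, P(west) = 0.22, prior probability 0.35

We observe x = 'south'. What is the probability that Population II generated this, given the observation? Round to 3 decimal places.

Apply Bayes' rule: the posterior for each component is proportional to its prior times its likelihood at x.
Categorical probabilities:
  L_I = P(south | comp) = 0.16
  L_II = P(south | comp) = 0.34
  L_III = P(south | comp) = 0.17
Weight by the priors:
  π_I·L_I = 0.43 × 0.16 = 0.0688
  π_II·L_II = 0.22 × 0.34 = 0.0748
  π_III·L_III = 0.35 × 0.17 = 0.0595
Normaliser: 0.0688 + 0.0748 + 0.0595 = 0.2031
Responsibility of Population II: 0.0748 / 0.2031 ≈ 0.368

0.368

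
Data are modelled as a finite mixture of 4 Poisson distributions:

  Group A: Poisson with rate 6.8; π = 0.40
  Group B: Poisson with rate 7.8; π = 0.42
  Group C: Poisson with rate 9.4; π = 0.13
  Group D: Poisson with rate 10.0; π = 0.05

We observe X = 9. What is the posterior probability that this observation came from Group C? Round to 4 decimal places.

0.1515

The responsibility of component k is w_k f_k(x) divided by Σ_j w_j f_j(x).
Evaluate each component's likelihood at the observed value:
  p_A = 0.0954146
  p_B = 0.120668
  p_C = 0.130623
  p_D = 0.12511
Weight by the priors:
  w_A·p_A = 0.40 × 0.0954146 = 0.0381658
  w_B·p_B = 0.42 × 0.120668 = 0.0506805
  w_C·p_C = 0.13 × 0.130623 = 0.016981
  w_D·p_D = 0.05 × 0.12511 = 0.0062555
Normaliser: 0.0381658 + 0.0506805 + 0.016981 + 0.0062555 = 0.112083
P(Group C | 9) = 0.016981 / 0.112083 ≈ 0.1515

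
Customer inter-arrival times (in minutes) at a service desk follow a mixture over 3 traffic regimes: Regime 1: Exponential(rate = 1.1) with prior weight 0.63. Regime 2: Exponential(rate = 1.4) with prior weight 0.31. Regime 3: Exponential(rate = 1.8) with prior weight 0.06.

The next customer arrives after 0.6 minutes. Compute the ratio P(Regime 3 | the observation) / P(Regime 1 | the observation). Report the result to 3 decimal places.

Only the two components matter; the odds are (P(Z=i) f_i(x)) / (P(Z=j) f_j(x)).
Component likelihoods at x = 0.6 minutes:
  f_1 = 0.568536
  f_2 = 0.604395
  f_3 = 0.611272
Posterior odds = (P(Z=3)·f_3) / (P(Z=1)·f_1) = (0.06·0.611272) / (0.63·0.568536) = 0.0366763 / 0.358178 ≈ 0.102

0.102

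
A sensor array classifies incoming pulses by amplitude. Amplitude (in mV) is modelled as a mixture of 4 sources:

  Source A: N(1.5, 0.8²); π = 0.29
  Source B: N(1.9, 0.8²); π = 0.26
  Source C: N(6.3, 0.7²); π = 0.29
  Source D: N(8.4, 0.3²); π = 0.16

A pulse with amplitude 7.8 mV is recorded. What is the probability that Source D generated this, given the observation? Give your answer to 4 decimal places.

Posterior ∝ prior × likelihood, so P(k | x) ∝ w_k f_k(x); normalise over all components.
Component likelihoods at x = 7.8 mV:
  p_A = 1.70333e-14
  p_B = 7.70985e-13
  p_C = 0.057373
  p_D = 0.17997
Weight by the priors:
  w_A·p_A = 0.29 × 1.70333e-14 = 4.93965e-15
  w_B·p_B = 0.26 × 7.70985e-13 = 2.00456e-13
  w_C·p_C = 0.29 × 0.057373 = 0.0166382
  w_D·p_D = 0.16 × 0.17997 = 0.0287952
Sum: 4.93965e-15 + 2.00456e-13 + 0.0166382 + 0.0287952 = 0.0454333
Responsibility of Source D: 0.0287952 / 0.0454333 ≈ 0.6338

0.6338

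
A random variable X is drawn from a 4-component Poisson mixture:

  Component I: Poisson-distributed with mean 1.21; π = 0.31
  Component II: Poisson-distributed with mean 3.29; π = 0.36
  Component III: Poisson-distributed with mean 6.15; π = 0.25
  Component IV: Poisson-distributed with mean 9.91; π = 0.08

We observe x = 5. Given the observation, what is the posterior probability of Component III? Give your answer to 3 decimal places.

By Bayes' theorem, P(k | x) = π_k f_k(x) / Σ_j π_j f_j(x).
Component likelihoods at x = 5:
  L_I = e^(−1.21)·1.21^5/5! = 0.00644539
  L_II = e^(−3.29)·3.29^5/5! = 0.119666
  L_III = e^(−6.15)·6.15^5/5! = 0.156417
  L_IV = e^(−9.91)·9.91^5/5! = 0.0395666
Prior × likelihood for each component:
  π_I·L_I = 0.31 × 0.00644539 = 0.00199807
  π_II·L_II = 0.36 × 0.119666 = 0.0430796
  π_III·L_III = 0.25 × 0.156417 = 0.0391042
  π_IV·L_IV = 0.08 × 0.0395666 = 0.00316533
Sum: 0.00199807 + 0.0430796 + 0.0391042 + 0.00316533 = 0.0873472
Responsibility of Component III: 0.0391042 / 0.0873472 ≈ 0.448

0.448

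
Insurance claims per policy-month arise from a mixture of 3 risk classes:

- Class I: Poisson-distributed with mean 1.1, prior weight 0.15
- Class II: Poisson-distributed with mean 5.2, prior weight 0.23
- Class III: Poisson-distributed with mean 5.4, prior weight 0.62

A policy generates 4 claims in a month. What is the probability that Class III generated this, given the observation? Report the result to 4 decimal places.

0.7041

Posterior ∝ prior × likelihood, so P(k | x) ∝ π_k f_k(x); normalise over all components.
Component likelihoods at x = 4 claims:
  f_I = e^(−1.1)·1.1^4/4! = 0.0203065
  f_II = e^(−5.2)·5.2^4/4! = 0.168063
  f_III = e^(−5.4)·5.4^4/4! = 0.16002
Multiply by the mixture weights:
  π_I·f_I = 0.15 × 0.0203065 = 0.00304598
  π_II·f_II = 0.23 × 0.168063 = 0.0386544
  π_III·f_III = 0.62 × 0.16002 = 0.0992122
Normaliser: 0.00304598 + 0.0386544 + 0.0992122 = 0.140913
Responsibility of Class III: 0.0992122 / 0.140913 ≈ 0.7041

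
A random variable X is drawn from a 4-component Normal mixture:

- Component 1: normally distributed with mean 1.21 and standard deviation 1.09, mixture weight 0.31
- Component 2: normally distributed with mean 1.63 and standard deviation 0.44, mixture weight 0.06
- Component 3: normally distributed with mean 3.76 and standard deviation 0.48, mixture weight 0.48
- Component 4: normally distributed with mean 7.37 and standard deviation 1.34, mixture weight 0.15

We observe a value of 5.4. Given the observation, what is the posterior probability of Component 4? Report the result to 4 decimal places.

The responsibility of component k is P(Z=k) f_k(x) divided by Σ_j P(Z=j) f_j(x).
Normal densities:
  p_1 = (1/(1.09·√(2π)))·exp(−(5.4−1.21)²/(2·1.09²)) = 0.366002·exp(-7.38831) = 0.000226351
  p_2 = (1/(0.44·√(2π)))·exp(−(5.4−1.63)²/(2·0.44²)) = 0.906687·exp(-36.70687) = 1.03721e-16
  p_3 = (1/(0.48·√(2π)))·exp(−(5.4−3.76)²/(2·0.48²)) = 0.831130·exp(-5.83681) = 0.00242536
  p_4 = (1/(1.34·√(2π)))·exp(−(5.4−7.37)²/(2·1.34²)) = 0.297718·exp(-1.08067) = 0.101036
Weight by the priors:
  P(Z=1)·p_1 = 0.31 × 0.000226351 = 7.01687e-05
  P(Z=2)·p_2 = 0.06 × 1.03721e-16 = 6.22326e-18
  P(Z=3)·p_3 = 0.48 × 0.00242536 = 0.00116417
  P(Z=4)·p_4 = 0.15 × 0.101036 = 0.0151554
Sum: 7.01687e-05 + 6.22326e-18 + 0.00116417 + 0.0151554 = 0.0163898
So the posterior for Component 4 is 0.0151554 / 0.0163898 ≈ 0.9247.

0.9247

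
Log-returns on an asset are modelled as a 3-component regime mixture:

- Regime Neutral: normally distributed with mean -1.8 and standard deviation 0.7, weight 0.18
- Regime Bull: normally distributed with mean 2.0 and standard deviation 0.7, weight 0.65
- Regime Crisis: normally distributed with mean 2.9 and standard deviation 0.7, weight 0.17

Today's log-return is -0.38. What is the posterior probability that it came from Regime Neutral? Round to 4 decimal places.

0.9196

Posterior ∝ prior × likelihood, so P(k | x) ∝ π_k f_k(x); normalise over all components.
Evaluate each component's likelihood at the observed value:
  f_Neutral = (1/(0.7·√(2π)))·exp(−(-0.38−-1.8)²/(2·0.7²)) = 0.569918·exp(-2.05755) = 0.0728164
  f_Bull = (1/(0.7·√(2π)))·exp(−(-0.38−2.0)²/(2·0.7²)) = 0.569918·exp(-5.78000) = 0.00176031
  f_Crisis = (1/(0.7·√(2π)))·exp(−(-0.38−2.9)²/(2·0.7²)) = 0.569918·exp(-10.97796) = 9.73072e-06
Multiply by the mixture weights:
  π_Neutral·f_Neutral = 0.18 × 0.0728164 = 0.0131069
  π_Bull·f_Bull = 0.65 × 0.00176031 = 0.0011442
  π_Crisis·f_Crisis = 0.17 × 9.73072e-06 = 1.65422e-06
Denominator: 0.0131069 + 0.0011442 + 1.65422e-06 = 0.0142528
So the posterior for Regime Neutral is 0.0131069 / 0.0142528 ≈ 0.9196.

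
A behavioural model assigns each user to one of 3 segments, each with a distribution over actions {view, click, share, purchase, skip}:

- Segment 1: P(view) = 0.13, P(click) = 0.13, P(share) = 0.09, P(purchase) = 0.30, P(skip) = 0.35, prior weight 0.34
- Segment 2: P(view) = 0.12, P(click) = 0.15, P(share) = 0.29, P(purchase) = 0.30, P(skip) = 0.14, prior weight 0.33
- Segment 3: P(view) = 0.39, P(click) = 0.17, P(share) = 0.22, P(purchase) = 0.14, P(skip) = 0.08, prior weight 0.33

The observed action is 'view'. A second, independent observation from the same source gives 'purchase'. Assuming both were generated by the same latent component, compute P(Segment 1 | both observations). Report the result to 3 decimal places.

0.307

Apply Bayes' rule: the posterior for each component is proportional to its prior times its likelihood at x.
Since both observations come from the same component, the likelihood for component k is f_k(x₁)·f_k(x₂).
  L_1 = [0.13] × [0.3] = 0.039
  L_2 = [0.12] × [0.3] = 0.036
  L_3 = [0.39] × [0.14] = 0.0546
Prior × likelihood for each component:
  π_1·L_1 = 0.34 × 0.039 = 0.01326
  π_2·L_2 = 0.33 × 0.036 = 0.01188
  π_3·L_3 = 0.33 × 0.0546 = 0.018018
Denominator: 0.01326 + 0.01188 + 0.018018 = 0.043158
So the posterior for Segment 1 is 0.01326 / 0.043158 ≈ 0.307.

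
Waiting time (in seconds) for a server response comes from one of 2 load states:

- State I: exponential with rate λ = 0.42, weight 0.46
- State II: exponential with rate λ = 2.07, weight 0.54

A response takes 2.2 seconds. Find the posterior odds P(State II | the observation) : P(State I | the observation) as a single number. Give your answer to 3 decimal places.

Posterior odds = (π_i f_i(x)) / (π_j f_j(x)); the normalising sum cancels.
Component likelihoods at x = 2.2 seconds:
  L_I = 0.42·e^(−0.42·2.2) = 0.42·e^(−0.9240) = 0.16671
  L_II = 2.07·e^(−2.07·2.2) = 2.07·e^(−4.5540) = 0.0217868
0.0117649 / 0.0766865 ≈ 0.153

0.153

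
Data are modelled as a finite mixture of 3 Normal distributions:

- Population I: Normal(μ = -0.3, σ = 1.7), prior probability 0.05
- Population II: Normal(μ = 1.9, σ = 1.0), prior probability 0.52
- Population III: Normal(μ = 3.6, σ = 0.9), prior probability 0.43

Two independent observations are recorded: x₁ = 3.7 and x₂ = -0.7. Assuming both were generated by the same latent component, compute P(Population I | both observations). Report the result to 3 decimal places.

By Bayes' theorem, P(k | x) = π_k f_k(x) / Σ_j π_j f_j(x).
Since both observations come from the same component, the likelihood for component k is f_k(x₁)·f_k(x₂).
  f_I = [(1/(1.7·√(2π)))·exp(−(3.7−-0.3)²/(2·1.7²)) = 0.234672·exp(-2.76817) = 0.014732] × [0.228265] = 0.0033628
  f_II = [(1/(1.0·√(2π)))·exp(−(3.7−1.9)²/(2·1.0²)) = 0.398942·exp(-1.62000) = 0.0789502] × [0.013583] = 0.00107238
  f_III = [(1/(0.9·√(2π)))·exp(−(3.7−3.6)²/(2·0.9²)) = 0.443269·exp(-0.00617) = 0.440541] × [4.89568e-06] = 2.15675e-06
Weight by the priors:
  π_I·f_I = 0.05 × 0.0033628 = 0.00016814
  π_II·f_II = 0.52 × 0.00107238 = 0.000557636
  π_III·f_III = 0.43 × 2.15675e-06 = 9.27402e-07
Marginal: 0.00016814 + 0.000557636 + 9.27402e-07 = 0.000726704
P(Population I | x₁,x₂) = 0.00016814 / 0.000726704 ≈ 0.231

0.231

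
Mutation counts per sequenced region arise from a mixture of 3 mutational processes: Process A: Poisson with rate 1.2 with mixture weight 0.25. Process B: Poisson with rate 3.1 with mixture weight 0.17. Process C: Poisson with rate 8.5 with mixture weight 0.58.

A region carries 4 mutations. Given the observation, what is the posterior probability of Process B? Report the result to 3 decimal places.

0.478

Posterior ∝ prior × likelihood, so P(k | x) ∝ P(Z=k) f_k(x); normalise over all components.
Evaluate each component's likelihood at the observed value:
  L_A = e^(−1.2)·1.2^4/4! = 0.0260232
  L_B = e^(−3.1)·3.1^4/4! = 0.17335
  L_C = e^(−8.5)·8.5^4/4! = 0.0442549
Prior × likelihood for each component:
  P(Z=A)·L_A = 0.25 × 0.0260232 = 0.00650579
  P(Z=B)·L_B = 0.17 × 0.17335 = 0.0294694
  P(Z=C)·L_C = 0.58 × 0.0442549 = 0.0256678
Evidence: 0.00650579 + 0.0294694 + 0.0256678 = 0.0616431
Responsibility of Process B: 0.0294694 / 0.0616431 ≈ 0.478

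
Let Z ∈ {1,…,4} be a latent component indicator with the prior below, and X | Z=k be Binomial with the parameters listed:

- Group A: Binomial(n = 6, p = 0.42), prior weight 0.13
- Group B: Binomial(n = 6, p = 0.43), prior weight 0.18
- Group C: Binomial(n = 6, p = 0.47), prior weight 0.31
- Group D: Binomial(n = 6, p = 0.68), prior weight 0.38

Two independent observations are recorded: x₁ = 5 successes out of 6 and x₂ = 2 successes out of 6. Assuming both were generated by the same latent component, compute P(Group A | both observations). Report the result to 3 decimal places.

The responsibility of component k is P(Z=k) f_k(x) divided by Σ_j P(Z=j) f_j(x).
Since both observations come from the same component, the likelihood for component k is f_k(x₁)·f_k(x₂).
  L_A = [C(6,5)·0.42^5·0.58^1 = 6·0.0130691·0.58 = 0.0454805] × [0.299434] = 0.0136184
  L_B = [C(6,5)·0.43^5·0.57^1 = 6·0.0147008·0.57 = 0.0502769] × [0.292771] = 0.0147196
  L_C = [C(6,5)·0.47^5·0.53^1 = 6·0.0229345·0.53 = 0.0729317] × [0.261451] = 0.0190681
  L_D = [C(6,5)·0.68^5·0.32^1 = 6·0.145393·0.32 = 0.279155] × [0.0727292] = 0.0203027
Unnormalised posteriors:
  P(Z=A)·L_A = 0.13 × 0.0136184 = 0.0017704
  P(Z=B)·L_B = 0.18 × 0.0147196 = 0.00264953
  P(Z=C)·L_C = 0.31 × 0.0190681 = 0.0059111
  P(Z=D)·L_D = 0.38 × 0.0203027 = 0.00771504
Marginal: 0.0017704 + 0.00264953 + 0.0059111 + 0.00771504 = 0.0180461
Responsibility of Group A: 0.0017704 / 0.0180461 ≈ 0.098

0.098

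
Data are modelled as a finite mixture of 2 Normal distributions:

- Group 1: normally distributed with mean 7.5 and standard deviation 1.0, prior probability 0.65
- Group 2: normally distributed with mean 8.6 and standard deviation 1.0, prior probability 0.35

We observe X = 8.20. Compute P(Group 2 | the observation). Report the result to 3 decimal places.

P(component k | x) = π_k·f_k(x) / marginal(x), where marginal(x) = Σ_j π_j·f_j(x).
Normal densities:
  f_1 = (1/(1.0·√(2π)))·exp(−(8.20−7.5)²/(2·1.0²)) = 0.398942·exp(-0.24500) = 0.312254
  f_2 = (1/(1.0·√(2π)))·exp(−(8.20−8.6)²/(2·1.0²)) = 0.398942·exp(-0.08000) = 0.36827
Prior × likelihood for each component:
  π_1·f_1 = 0.65 × 0.312254 = 0.202965
  π_2·f_2 = 0.35 × 0.36827 = 0.128895
Sum: 0.202965 + 0.128895 = 0.33186
So the posterior for Group 2 is 0.128895 / 0.33186 ≈ 0.388.

0.388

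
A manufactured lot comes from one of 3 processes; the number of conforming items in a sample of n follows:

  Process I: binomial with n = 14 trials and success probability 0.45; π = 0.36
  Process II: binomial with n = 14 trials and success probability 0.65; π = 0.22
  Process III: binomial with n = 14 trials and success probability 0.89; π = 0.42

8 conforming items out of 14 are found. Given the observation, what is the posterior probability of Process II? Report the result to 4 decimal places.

P(component k | x) = π_k·f_k(x) / marginal(x), where marginal(x) = Σ_j π_j·f_j(x).
Component likelihoods at x = 8 conforming items out of 14:
  p_I = C(14,8)·0.45^8·0.55^6 = 3003·0.00168151·0.0276806 = 0.139776
  p_II = C(14,8)·0.65^8·0.35^6 = 3003·0.0318645·0.00183827 = 0.175902
  p_III = C(14,8)·0.89^8·0.11^6 = 3003·0.393659·1.77156e-06 = 0.00209426
Multiply by the mixture weights:
  π_I·p_I = 0.36 × 0.139776 = 0.0503192
  π_II·p_II = 0.22 × 0.175902 = 0.0386984
  π_III·p_III = 0.42 × 0.00209426 = 0.000879591
Denominator: 0.0503192 + 0.0386984 + 0.000879591 = 0.0898972
P(Process II | data) ≈ 0.4305

0.4305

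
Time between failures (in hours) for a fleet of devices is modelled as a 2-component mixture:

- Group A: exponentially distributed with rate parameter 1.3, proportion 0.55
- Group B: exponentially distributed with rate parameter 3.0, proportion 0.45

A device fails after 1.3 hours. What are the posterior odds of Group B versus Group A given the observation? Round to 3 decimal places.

0.207

Only the two components matter; the odds are (P(Z=i) f_i(x)) / (P(Z=j) f_j(x)).
Evaluate each component's likelihood at the observed value:
  L_A = 1.3·e^(−1.3·1.3) = 1.3·e^(−1.6900) = 0.239875
  L_B = 3.0·e^(−3.0·1.3) = 3.0·e^(−3.9000) = 0.0607257
0.0273266 / 0.131931 ≈ 0.207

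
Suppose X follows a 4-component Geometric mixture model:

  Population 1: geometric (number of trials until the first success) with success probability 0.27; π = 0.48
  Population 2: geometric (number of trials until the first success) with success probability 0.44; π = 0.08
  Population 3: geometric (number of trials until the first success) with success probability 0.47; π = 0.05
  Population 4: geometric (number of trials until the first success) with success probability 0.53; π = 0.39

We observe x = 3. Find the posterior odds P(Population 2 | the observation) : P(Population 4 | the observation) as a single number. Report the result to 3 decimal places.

0.242

Only the two components matter; the odds are (P(Z=i) f_i(x)) / (P(Z=j) f_j(x)).
Component likelihoods at x = 3:
  p_1 = 0.27·(1−0.27)^2 = 0.27·0.5329 = 0.143883
  p_2 = 0.44·(1−0.44)^2 = 0.44·0.3136 = 0.137984
  p_3 = 0.47·(1−0.47)^2 = 0.47·0.2809 = 0.132023
  p_4 = 0.53·(1−0.53)^2 = 0.53·0.2209 = 0.117077
0.0110387 / 0.04566 ≈ 0.242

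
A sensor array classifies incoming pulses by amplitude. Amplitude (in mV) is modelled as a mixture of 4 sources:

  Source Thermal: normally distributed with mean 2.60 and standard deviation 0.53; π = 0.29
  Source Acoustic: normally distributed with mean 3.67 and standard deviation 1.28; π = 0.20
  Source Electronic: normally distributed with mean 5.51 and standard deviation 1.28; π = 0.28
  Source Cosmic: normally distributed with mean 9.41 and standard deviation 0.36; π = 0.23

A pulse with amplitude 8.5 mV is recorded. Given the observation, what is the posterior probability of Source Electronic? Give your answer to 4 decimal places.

0.3520

Posterior ∝ prior × likelihood, so P(k | x) ∝ P(Z=k) f_k(x); normalise over all components.
Evaluate each component's likelihood at the observed value:
  p_Thermal = (1/(0.53·√(2π)))·exp(−(8.5−2.60)²/(2·0.53²)) = 0.752721·exp(-61.96155) = 9.26988e-28
  p_Acoustic = (1/(1.28·√(2π)))·exp(−(8.5−3.67)²/(2·1.28²)) = 0.311674·exp(-7.11942) = 0.000252219
  p_Electronic = (1/(1.28·√(2π)))·exp(−(8.5−5.51)²/(2·1.28²)) = 0.311674·exp(-2.72830) = 0.0203617
  p_Cosmic = (1/(0.36·√(2π)))·exp(−(8.5−9.41)²/(2·0.36²)) = 1.108173·exp(-3.19483) = 0.0454057
Multiply by the mixture weights:
  P(Z=Thermal)·p_Thermal = 0.29 × 9.26988e-28 = 2.68826e-28
  P(Z=Acoustic)·p_Acoustic = 0.20 × 0.000252219 = 5.04437e-05
  P(Z=Electronic)·p_Electronic = 0.28 × 0.0203617 = 0.00570127
  P(Z=Cosmic)·p_Cosmic = 0.23 × 0.0454057 = 0.0104433
Marginal: 2.68826e-28 + 5.04437e-05 + 0.00570127 + 0.0104433 = 0.016195
So the posterior for Source Electronic is 0.00570127 / 0.016195 ≈ 0.3520.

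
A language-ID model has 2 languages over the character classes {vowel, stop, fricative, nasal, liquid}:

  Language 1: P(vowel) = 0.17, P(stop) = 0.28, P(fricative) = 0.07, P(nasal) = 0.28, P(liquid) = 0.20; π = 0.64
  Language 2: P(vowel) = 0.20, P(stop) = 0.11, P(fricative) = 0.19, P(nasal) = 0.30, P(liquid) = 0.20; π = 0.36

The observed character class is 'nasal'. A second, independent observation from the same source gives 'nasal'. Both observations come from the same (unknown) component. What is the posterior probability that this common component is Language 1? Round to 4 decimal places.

By Bayes' theorem, P(k | x) = w_k f_k(x) / Σ_j w_j f_j(x).
Since both observations come from the same component, the likelihood for component k is f_k(x₁)·f_k(x₂).
  f_1 = [0.28] × [0.28] = 0.0784
  f_2 = [0.3] × [0.3] = 0.09
Unnormalised posteriors:
  w_1·f_1 = 0.64 × 0.0784 = 0.050176
  w_2·f_2 = 0.36 × 0.09 = 0.0324
Sum: 0.050176 + 0.0324 = 0.082576
P(Language 1 | x₁,x₂) = 0.050176 / 0.082576 ≈ 0.6076

0.6076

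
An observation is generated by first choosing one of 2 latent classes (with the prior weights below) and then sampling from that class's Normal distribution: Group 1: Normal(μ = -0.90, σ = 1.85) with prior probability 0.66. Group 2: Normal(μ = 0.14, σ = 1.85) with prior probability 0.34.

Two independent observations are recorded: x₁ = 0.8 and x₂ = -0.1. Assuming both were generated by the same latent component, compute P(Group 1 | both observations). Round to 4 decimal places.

0.5547

Apply Bayes' rule: the posterior for each component is proportional to its prior times its likelihood at x.
Since both observations come from the same component, the likelihood for component k is f_k(x₁)·f_k(x₂).
  f_1 = [0.141376] × [0.196396] = 0.0277657
  f_2 = [0.202349] × [0.213837] = 0.0432698
Multiply by the mixture weights:
  P(Z=1)·f_1 = 0.66 × 0.0277657 = 0.0183254
  P(Z=2)·f_2 = 0.34 × 0.0432698 = 0.0147117
Marginal: 0.0183254 + 0.0147117 = 0.0330371
Responsibility of Group 1: 0.0183254 / 0.0330371 ≈ 0.5547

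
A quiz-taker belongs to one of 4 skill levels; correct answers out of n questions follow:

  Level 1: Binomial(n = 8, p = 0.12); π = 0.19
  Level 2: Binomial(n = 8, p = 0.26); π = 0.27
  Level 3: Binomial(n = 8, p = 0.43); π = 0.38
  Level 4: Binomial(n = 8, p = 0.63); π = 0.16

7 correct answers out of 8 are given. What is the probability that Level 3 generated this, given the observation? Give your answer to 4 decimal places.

0.2005

Apply Bayes' rule: the posterior for each component is proportional to its prior times its likelihood at x.
Evaluate each component's likelihood at the observed value:
  f_1 = C(8,7)·0.12^7·0.88^1 = 8·3.58318e-07·0.88 = 2.52256e-06
  f_2 = C(8,7)·0.26^7·0.74^1 = 8·8.03181e-05·0.74 = 0.000475483
  f_3 = C(8,7)·0.43^7·0.57^1 = 8·0.00271819·0.57 = 0.0123949
  f_4 = C(8,7)·0.63^7·0.37^1 = 8·0.0393898·0.37 = 0.116594
Multiply by the mixture weights:
  w_1·f_1 = 0.19 × 2.52256e-06 = 4.79286e-07
  w_2·f_2 = 0.27 × 0.000475483 = 0.00012838
  w_3·f_3 = 0.38 × 0.0123949 = 0.00471007
  w_4·f_4 = 0.16 × 0.116594 = 0.018655
Evidence: 4.79286e-07 + 0.00012838 + 0.00471007 + 0.018655 = 0.0234939
P(Level 3 | data) ≈ 0.2005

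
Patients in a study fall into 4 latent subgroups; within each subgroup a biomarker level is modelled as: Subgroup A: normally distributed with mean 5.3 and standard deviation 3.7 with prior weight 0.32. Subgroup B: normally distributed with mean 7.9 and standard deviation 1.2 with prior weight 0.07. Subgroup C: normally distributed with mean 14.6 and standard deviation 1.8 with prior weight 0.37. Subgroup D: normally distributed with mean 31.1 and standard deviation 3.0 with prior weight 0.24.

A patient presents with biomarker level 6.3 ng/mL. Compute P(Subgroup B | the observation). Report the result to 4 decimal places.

P(component k | x) = π_k·f_k(x) / marginal(x), where marginal(x) = Σ_j π_j·f_j(x).
Evaluate each component's likelihood at the observed value:
  p_A = (1/(3.7·√(2π)))·exp(−(6.3−5.3)²/(2·3.7²)) = 0.107822·exp(-0.03652) = 0.103955
  p_B = (1/(1.2·√(2π)))·exp(−(6.3−7.9)²/(2·1.2²)) = 0.332452·exp(-0.88889) = 0.136675
  p_C = (1/(1.8·√(2π)))·exp(−(6.3−14.6)²/(2·1.8²)) = 0.221635·exp(-10.63117) = 5.35276e-06
  p_D = (1/(3.0·√(2π)))·exp(−(6.3−31.1)²/(2·3.0²)) = 0.132981·exp(-34.16889) = 1.92499e-16
Prior × likelihood for each component:
  π_A·p_A = 0.32 × 0.103955 = 0.0332657
  π_B·p_B = 0.07 × 0.136675 = 0.00956725
  π_C·p_C = 0.37 × 5.35276e-06 = 1.98052e-06
  π_D·p_D = 0.24 × 1.92499e-16 = 4.61998e-17
Evidence: 0.0332657 + 0.00956725 + 1.98052e-06 + 4.61998e-17 = 0.0428349
P(Subgroup B | x) ≈ 0.2234

0.2234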